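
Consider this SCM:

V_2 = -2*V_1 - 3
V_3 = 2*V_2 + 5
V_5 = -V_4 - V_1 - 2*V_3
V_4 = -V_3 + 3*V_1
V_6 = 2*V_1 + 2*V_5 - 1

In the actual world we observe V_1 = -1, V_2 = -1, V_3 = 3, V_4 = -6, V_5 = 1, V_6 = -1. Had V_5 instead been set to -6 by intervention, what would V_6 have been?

The intervention breaks the incoming arrows to V_5: V_5 = -V_4 - V_1 - 2*V_3 no longer applies, and V_5 = -6.
V_6 = 2*V_1 + 2*V_5 - 1  [with V_1=-1, V_5=-6]  = -15

-15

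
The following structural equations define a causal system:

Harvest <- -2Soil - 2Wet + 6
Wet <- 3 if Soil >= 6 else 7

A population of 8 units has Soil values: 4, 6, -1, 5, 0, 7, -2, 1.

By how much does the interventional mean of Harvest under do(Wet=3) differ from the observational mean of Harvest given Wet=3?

do(Wet=3) breaks Wet's dependence on Soil. With Wet=3 fixed, Harvest across the units is -8, -12, 2, -10, 0, -14, 4, -2, mean -5.
E[Harvest|Wet=3] averages over only the 2 units with Wet=3 (Soil = 6, 7): Harvest = -12, -14, mean -13.
Difference = -5 − (-13) = 8.

8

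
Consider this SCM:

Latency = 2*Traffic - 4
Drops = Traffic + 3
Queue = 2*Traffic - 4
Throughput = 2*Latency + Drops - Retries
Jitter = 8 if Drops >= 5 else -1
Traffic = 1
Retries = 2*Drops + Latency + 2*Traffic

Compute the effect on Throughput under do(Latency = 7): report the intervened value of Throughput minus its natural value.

Under do(Latency=7), the mechanism Latency = 2*Traffic - 4 is discarded; Latency is fixed at 7.
Drops = Traffic + 3  [with Traffic=1]  = 4
Retries = 2*Drops + Latency + 2*Traffic  [with Drops=4, Latency=7, Traffic=1]  = 17
Throughput = 2*Latency + Drops - Retries  [with Latency=7, Drops=4, Retries=17]  = 1
Without intervention: Latency = 2*Traffic - 4  [with Traffic=1]  = -2; Drops = Traffic + 3  [with Traffic=1]  = 4; Retries = 2*Drops + Latency + 2*Traffic  [with Drops=4, Latency=-2, Traffic=1]  = 8; Throughput = 2*Latency + Drops - Retries  [with Latency=-2, Drops=4, Retries=8]  = -8.
Change = 1 − (-8) = 9.

9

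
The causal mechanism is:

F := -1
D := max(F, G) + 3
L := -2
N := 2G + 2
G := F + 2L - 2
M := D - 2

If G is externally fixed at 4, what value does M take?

The intervention breaks the incoming arrows to G: G := F + 2L - 2 no longer applies, and G = 4.
D = max(F, G) + 3  [with F=-1, G=4]  = 7
M = D - 2  [with D=7]  = 5

5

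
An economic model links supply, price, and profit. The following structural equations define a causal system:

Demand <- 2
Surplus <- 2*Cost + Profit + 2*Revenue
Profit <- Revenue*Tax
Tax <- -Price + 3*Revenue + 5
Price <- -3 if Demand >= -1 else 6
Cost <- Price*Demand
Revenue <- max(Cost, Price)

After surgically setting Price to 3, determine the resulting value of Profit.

Under do(Price=3), the mechanism Price <- -3 if Demand >= -1 else 6 is discarded; Price is fixed at 3.
Cost = Price*Demand  [with Price=3, Demand=2]  = 6
Revenue = max(Cost, Price)  [with Cost=6, Price=3]  = 6
Tax = -Price + 3*Revenue + 5  [with Price=3, Revenue=6]  = 20
Profit = Revenue*Tax  [with Revenue=6, Tax=20]  = 120

120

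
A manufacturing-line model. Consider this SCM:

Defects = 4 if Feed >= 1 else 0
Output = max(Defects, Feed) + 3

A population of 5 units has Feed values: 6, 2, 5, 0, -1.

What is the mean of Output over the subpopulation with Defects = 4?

E[Output|Defects=4] averages over only the 3 units with Defects=4 (Feed = 6, 2, 5): Output = 9, 7, 8, mean 8.

8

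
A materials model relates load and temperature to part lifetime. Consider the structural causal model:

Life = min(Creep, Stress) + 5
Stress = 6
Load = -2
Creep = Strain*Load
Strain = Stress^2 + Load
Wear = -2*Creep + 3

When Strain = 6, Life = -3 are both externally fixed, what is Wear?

The joint intervention fixes Strain = 6, Life = -3, removing each variable's own equation.
Creep = Strain*Load  [with Strain=6, Load=-2]  = -12
Wear = -2*Creep + 3  [with Creep=-12]  = 27

27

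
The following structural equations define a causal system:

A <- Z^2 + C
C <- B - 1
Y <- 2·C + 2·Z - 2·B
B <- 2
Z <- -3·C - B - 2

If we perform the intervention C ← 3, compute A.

do(C=3) replaces the equation C <- B - 1 with the constant C = 3.
Z = -3·C - B - 2  [with C=3, B=2]  = -13
A = Z^2 + C  [with Z=-13, C=3]  = 172

172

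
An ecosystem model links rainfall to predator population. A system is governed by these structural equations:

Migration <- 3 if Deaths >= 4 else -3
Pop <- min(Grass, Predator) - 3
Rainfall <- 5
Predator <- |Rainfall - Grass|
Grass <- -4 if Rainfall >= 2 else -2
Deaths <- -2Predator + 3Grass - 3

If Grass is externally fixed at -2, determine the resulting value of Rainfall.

5

Under do(Grass=-2), the mechanism Grass <- -4 if Rainfall >= 2 else -2 is discarded; Grass is fixed at -2.
Rainfall is not downstream of the intervention, so its value is determined by the original equations.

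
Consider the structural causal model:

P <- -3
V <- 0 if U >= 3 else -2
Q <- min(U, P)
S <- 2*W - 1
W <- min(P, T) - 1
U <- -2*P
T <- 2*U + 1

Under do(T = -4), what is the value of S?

The intervention breaks the incoming arrows to T: T <- 2*U + 1 no longer applies, and T = -4.
W = min(P, T) - 1  [with P=-3, T=-4]  = -5
S = 2*W - 1  [with W=-5]  = -11

-11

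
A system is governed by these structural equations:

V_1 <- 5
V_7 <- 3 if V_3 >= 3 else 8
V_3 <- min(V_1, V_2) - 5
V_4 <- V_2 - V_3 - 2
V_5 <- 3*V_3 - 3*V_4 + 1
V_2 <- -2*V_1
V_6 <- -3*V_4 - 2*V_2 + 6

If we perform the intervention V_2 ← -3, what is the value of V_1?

5

Under do(V_2=-3), the mechanism V_2 <- -2*V_1 is discarded; V_2 is fixed at -3.
V_1 is not downstream of the intervention, so its value is determined by the original equations.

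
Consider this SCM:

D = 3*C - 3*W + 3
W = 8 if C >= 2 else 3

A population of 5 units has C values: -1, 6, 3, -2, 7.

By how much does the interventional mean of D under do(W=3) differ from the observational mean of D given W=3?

12.3

Under do(W=3), W's equation is replaced by W=3 for every unit. Per-unit D: -9, 12, 3, -12, 15. Mean = 1.8.
E[D|W=3] averages over only the 2 units with W=3 (C = -1, -2): D = -9, -12, mean -10.5.
Difference = 1.8 − (-10.5) = 12.3.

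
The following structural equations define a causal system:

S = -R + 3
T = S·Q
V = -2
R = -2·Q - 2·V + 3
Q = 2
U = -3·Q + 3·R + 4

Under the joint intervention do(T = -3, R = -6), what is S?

Under do(T = -3, R = -6), each intervened variable's structural equation is replaced by its fixed value.
S = -R + 3  [with R=-6]  = 9

9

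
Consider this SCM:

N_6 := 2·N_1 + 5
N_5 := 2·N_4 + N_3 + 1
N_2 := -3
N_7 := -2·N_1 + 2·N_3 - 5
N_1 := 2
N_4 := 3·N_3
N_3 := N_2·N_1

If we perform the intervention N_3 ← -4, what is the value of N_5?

-27

do(N_3=-4) replaces the equation N_3 := N_2·N_1 with the constant N_3 = -4.
N_4 = 3·N_3  [with N_3=-4]  = -12
N_5 = 2·N_4 + N_3 + 1  [with N_4=-12, N_3=-4]  = -27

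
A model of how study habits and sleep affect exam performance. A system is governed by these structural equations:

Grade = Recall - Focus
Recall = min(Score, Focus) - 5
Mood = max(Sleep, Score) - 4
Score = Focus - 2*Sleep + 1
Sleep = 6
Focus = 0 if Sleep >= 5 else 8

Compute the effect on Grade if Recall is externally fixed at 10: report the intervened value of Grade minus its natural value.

26

The intervention breaks the incoming arrows to Recall: Recall = min(Score, Focus) - 5 no longer applies, and Recall = 10.
Focus = 0 if Sleep >= 5 else 8  [with Sleep=6]  = 0
Grade = Recall - Focus  [with Recall=10, Focus=0]  = 10
Without intervention: Focus = 0 if Sleep >= 5 else 8  [with Sleep=6]  = 0; Score = Focus - 2*Sleep + 1  [with Focus=0, Sleep=6]  = -11; Recall = min(Score, Focus) - 5  [with Score=-11, Focus=0]  = -16; Grade = Recall - Focus  [with Recall=-16, Focus=0]  = -16.
Change = 10 − (-16) = 26.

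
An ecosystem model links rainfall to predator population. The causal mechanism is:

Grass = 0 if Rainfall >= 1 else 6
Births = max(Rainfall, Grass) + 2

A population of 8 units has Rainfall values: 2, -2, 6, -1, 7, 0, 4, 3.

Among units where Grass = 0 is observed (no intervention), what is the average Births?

Observing Grass=0 restricts to units where Grass's equation naturally yields 0: Rainfall ∈ {2, 6, 7, 4, 3}. In that subpopulation Births = 4, 8, 9, 6, 5, mean 6.4.

6.4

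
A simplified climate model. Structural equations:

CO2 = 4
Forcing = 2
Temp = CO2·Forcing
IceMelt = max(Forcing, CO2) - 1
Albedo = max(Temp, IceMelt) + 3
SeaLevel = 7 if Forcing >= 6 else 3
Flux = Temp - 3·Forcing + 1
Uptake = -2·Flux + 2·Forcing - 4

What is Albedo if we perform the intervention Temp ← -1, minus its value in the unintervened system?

-5

do(Temp=-1) replaces the equation Temp = CO2·Forcing with the constant Temp = -1.
IceMelt = max(Forcing, CO2) - 1  [with Forcing=2, CO2=4]  = 3
Albedo = max(Temp, IceMelt) + 3  [with Temp=-1, IceMelt=3]  = 6
Without intervention: Temp = CO2·Forcing  [with CO2=4, Forcing=2]  = 8; IceMelt = max(Forcing, CO2) - 1  [with Forcing=2, CO2=4]  = 3; Albedo = max(Temp, IceMelt) + 3  [with Temp=8, IceMelt=3]  = 11.
Change = 6 − 11 = -5.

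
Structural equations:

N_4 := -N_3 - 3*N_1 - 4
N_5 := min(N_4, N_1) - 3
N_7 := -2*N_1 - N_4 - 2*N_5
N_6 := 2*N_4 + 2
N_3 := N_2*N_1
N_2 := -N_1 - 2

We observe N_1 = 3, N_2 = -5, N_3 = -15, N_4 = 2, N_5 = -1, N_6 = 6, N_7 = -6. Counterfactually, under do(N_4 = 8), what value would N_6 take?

Under do(N_4=8), the mechanism N_4 := -N_3 - 3*N_1 - 4 is discarded; N_4 is fixed at 8.
N_6 = 2*N_4 + 2  [with N_4=8]  = 18

18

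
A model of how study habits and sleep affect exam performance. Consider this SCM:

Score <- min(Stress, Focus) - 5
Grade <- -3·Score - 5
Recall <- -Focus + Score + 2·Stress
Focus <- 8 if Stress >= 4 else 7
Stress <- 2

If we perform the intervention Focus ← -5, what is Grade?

do(Focus=-5) replaces the equation Focus <- 8 if Stress >= 4 else 7 with the constant Focus = -5.
Score = min(Stress, Focus) - 5  [with Stress=2, Focus=-5]  = -10
Grade = -3·Score - 5  [with Score=-10]  = 25

25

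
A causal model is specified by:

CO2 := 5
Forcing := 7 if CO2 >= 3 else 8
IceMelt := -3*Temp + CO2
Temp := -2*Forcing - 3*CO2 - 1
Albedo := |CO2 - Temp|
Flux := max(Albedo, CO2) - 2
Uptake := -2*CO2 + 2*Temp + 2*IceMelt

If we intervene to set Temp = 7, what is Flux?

3

The intervention breaks the incoming arrows to Temp: Temp := -2*Forcing - 3*CO2 - 1 no longer applies, and Temp = 7.
Albedo = |CO2 - Temp|  [with CO2=5, Temp=7]  = 2
Flux = max(Albedo, CO2) - 2  [with Albedo=2, CO2=5]  = 3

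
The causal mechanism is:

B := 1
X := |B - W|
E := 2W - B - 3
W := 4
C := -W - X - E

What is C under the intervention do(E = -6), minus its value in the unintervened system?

10

do(E=-6) replaces the equation E := 2W - B - 3 with the constant E = -6.
X = |B - W|  [with B=1, W=4]  = 3
C = -W - X - E  [with W=4, X=3, E=-6]  = -1
Without intervention: E = 2W - B - 3  [with W=4, B=1]  = 4; X = |B - W|  [with B=1, W=4]  = 3; C = -W - X - E  [with W=4, X=3, E=4]  = -11.
Change = -1 − (-11) = 10.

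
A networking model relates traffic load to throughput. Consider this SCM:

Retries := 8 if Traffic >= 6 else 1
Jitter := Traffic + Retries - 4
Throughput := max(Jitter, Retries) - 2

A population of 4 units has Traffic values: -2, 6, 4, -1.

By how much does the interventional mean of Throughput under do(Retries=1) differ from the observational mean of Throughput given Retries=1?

0.5

Every unit gets Retries=1 under the intervention. Throughput values become -1, 1, -1, -1; E[Throughput|do(Retries=1)] = -0.5.
Observing Retries=1 restricts to units where Retries's equation naturally yields 1: Traffic ∈ {-2, 4, -1}. In that subpopulation Throughput = -1, -1, -1, mean -1.
Difference = -0.5 − (-1) = 0.5.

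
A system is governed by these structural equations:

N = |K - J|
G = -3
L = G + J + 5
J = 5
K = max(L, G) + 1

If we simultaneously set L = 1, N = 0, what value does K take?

The joint intervention fixes L = 1, N = 0, removing each variable's own equation.
K = max(L, G) + 1  [with L=1, G=-3]  = 2

2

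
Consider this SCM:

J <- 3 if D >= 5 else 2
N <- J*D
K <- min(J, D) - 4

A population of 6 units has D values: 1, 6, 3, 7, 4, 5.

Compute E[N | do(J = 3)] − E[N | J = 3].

do(J=3) breaks J's dependence on D. With J=3 fixed, N across the units is 3, 18, 9, 21, 12, 15, mean 13.
E[N|J=3] averages over only the 3 units with J=3 (D = 6, 7, 5): N = 18, 21, 15, mean 18.
Difference = 13 − 18 = -5.

-5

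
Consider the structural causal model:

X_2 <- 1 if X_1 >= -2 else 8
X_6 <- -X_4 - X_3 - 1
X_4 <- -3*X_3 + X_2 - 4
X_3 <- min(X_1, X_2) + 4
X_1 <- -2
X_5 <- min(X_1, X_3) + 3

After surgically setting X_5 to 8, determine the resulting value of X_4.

The intervention breaks the incoming arrows to X_5: X_5 <- min(X_1, X_3) + 3 no longer applies, and X_5 = 8.
Since X_4 is not a descendant of the intervened variable, it is unaffected.
X_2 = 1 if X_1 >= -2 else 8  [with X_1=-2]  = 1
X_3 = min(X_1, X_2) + 4  [with X_1=-2, X_2=1]  = 2
X_4 = -3*X_3 + X_2 - 4  [with X_3=2, X_2=1]  = -9

-9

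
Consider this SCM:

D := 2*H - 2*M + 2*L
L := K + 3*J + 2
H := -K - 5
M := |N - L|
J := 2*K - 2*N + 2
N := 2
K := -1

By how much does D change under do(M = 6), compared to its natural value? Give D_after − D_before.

Intervening sets M = 6 and removes its equation (M := |N - L|).
J = 2*K - 2*N + 2  [with K=-1, N=2]  = -4
L = K + 3*J + 2  [with K=-1, J=-4]  = -11
H = -K - 5  [with K=-1]  = -4
D = 2*H - 2*M + 2*L  [with H=-4, M=6, L=-11]  = -42
Without intervention: J = 2*K - 2*N + 2  [with K=-1, N=2]  = -4; L = K + 3*J + 2  [with K=-1, J=-4]  = -11; H = -K - 5  [with K=-1]  = -4; M = |N - L|  [with N=2, L=-11]  = 13; D = 2*H - 2*M + 2*L  [with H=-4, M=13, L=-11]  = -56.
Change = -42 − (-56) = 14.

14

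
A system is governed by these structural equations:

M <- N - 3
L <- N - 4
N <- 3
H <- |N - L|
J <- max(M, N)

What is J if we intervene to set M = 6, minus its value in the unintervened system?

3

The intervention breaks the incoming arrows to M: M <- N - 3 no longer applies, and M = 6.
J = max(M, N)  [with M=6, N=3]  = 6
Without intervention: M = N - 3  [with N=3]  = 0; J = max(M, N)  [with M=0, N=3]  = 3.
Change = 6 − 3 = 3.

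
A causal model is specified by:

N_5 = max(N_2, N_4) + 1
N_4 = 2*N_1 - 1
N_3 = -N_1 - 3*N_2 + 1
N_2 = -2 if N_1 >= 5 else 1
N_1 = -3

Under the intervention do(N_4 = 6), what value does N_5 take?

7

Intervening sets N_4 = 6 and removes its equation (N_4 = 2*N_1 - 1).
N_2 = -2 if N_1 >= 5 else 1  [with N_1=-3]  = 1
N_5 = max(N_2, N_4) + 1  [with N_2=1, N_4=6]  = 7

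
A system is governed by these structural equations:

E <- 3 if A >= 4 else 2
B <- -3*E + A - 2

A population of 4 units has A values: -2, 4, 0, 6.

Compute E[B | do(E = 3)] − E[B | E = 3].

Under do(E=3), E's equation is replaced by E=3 for every unit. Per-unit B: -13, -7, -11, -5. Mean = -9.
Conditioning on E=3 selects the 2 unit(s) with A ∈ {4, 6}. Their B values: -7, -5. Mean = -6.
Difference = -9 − (-6) = -3.

-3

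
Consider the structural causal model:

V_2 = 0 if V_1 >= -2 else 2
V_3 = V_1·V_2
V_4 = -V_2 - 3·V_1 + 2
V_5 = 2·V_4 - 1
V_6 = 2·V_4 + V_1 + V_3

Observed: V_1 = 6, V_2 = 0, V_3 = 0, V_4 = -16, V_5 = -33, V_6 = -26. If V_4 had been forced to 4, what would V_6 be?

14

Under do(V_4=4), the mechanism V_4 = -V_2 - 3·V_1 + 2 is discarded; V_4 is fixed at 4.
V_2 = 0 if V_1 >= -2 else 2  [with V_1=6]  = 0
V_3 = V_1·V_2  [with V_1=6, V_2=0]  = 0
V_6 = 2·V_4 + V_1 + V_3  [with V_4=4, V_1=6, V_3=0]  = 14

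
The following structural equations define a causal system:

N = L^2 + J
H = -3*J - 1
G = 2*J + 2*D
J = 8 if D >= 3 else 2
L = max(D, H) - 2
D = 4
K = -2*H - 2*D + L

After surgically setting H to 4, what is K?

-14

The intervention breaks the incoming arrows to H: H = -3*J - 1 no longer applies, and H = 4.
L = max(D, H) - 2  [with D=4, H=4]  = 2
K = -2*H - 2*D + L  [with H=4, D=4, L=2]  = -14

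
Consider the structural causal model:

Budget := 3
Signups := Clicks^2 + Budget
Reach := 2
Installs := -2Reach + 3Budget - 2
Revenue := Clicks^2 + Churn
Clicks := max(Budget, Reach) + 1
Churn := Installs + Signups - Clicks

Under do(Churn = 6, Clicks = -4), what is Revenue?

Under do(Churn = 6, Clicks = -4), each intervened variable's structural equation is replaced by its fixed value.
Revenue = Clicks^2 + Churn  [with Clicks=-4, Churn=6]  = 22

22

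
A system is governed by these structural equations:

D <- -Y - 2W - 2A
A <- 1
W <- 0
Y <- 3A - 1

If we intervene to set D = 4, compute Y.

2

Under do(D=4), the mechanism D <- -Y - 2W - 2A is discarded; D is fixed at 4.
Since Y is not a descendant of the intervened variable, it is unaffected.
Y = 3A - 1  [with A=1]  = 2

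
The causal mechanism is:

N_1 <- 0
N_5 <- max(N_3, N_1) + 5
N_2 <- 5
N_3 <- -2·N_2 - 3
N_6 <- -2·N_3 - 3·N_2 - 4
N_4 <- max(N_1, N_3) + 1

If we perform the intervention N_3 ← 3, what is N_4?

The intervention breaks the incoming arrows to N_3: N_3 <- -2·N_2 - 3 no longer applies, and N_3 = 3.
N_4 = max(N_1, N_3) + 1  [with N_1=0, N_3=3]  = 4

4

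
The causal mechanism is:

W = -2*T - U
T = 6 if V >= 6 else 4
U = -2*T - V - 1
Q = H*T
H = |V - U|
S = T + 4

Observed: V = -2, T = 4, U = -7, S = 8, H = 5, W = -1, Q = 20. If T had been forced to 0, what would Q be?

Under do(T=0), the mechanism T = 6 if V >= 6 else 4 is discarded; T is fixed at 0.
U = -2*T - V - 1  [with T=0, V=-2]  = 1
H = |V - U|  [with V=-2, U=1]  = 3
Q = H*T  [with H=3, T=0]  = 0

0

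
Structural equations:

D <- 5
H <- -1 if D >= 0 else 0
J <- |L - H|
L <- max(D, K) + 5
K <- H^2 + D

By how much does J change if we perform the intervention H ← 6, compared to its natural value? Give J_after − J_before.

do(H=6) replaces the equation H <- -1 if D >= 0 else 0 with the constant H = 6.
K = H^2 + D  [with H=6, D=5]  = 41
L = max(D, K) + 5  [with D=5, K=41]  = 46
J = |L - H|  [with L=46, H=6]  = 40
Without intervention: H = -1 if D >= 0 else 0  [with D=5]  = -1; K = H^2 + D  [with H=-1, D=5]  = 6; L = max(D, K) + 5  [with D=5, K=6]  = 11; J = |L - H|  [with L=11, H=-1]  = 12.
Change = 40 − 12 = 28.

28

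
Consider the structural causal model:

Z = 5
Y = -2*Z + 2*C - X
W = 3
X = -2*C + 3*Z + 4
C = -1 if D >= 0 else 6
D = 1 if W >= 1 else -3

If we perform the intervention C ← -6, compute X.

Intervening sets C = -6 and removes its equation (C = -1 if D >= 0 else 6).
X = -2*C + 3*Z + 4  [with C=-6, Z=5]  = 31

31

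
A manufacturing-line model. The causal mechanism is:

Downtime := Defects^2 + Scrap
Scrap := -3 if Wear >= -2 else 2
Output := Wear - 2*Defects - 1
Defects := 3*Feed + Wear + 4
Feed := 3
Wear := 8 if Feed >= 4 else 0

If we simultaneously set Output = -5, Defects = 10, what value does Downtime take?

97

The joint intervention fixes Output = -5, Defects = 10, removing each variable's own equation.
Wear = 8 if Feed >= 4 else 0  [with Feed=3]  = 0
Scrap = -3 if Wear >= -2 else 2  [with Wear=0]  = -3
Downtime = Defects^2 + Scrap  [with Defects=10, Scrap=-3]  = 97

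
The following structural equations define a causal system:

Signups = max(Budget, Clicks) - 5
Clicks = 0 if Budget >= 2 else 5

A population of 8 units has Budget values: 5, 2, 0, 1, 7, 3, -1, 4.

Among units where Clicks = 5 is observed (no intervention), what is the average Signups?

E[Signups|Clicks=5] averages over only the 3 units with Clicks=5 (Budget = 0, 1, -1): Signups = 0, 0, 0, mean 0.

0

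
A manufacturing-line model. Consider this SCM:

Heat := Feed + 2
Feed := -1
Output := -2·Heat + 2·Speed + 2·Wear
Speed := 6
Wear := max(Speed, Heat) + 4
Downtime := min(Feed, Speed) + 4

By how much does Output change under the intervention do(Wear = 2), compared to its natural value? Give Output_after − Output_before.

Intervening sets Wear = 2 and removes its equation (Wear := max(Speed, Heat) + 4).
Heat = Feed + 2  [with Feed=-1]  = 1
Output = -2·Heat + 2·Speed + 2·Wear  [with Heat=1, Speed=6, Wear=2]  = 14
Without intervention: Heat = Feed + 2  [with Feed=-1]  = 1; Wear = max(Speed, Heat) + 4  [with Speed=6, Heat=1]  = 10; Output = -2·Heat + 2·Speed + 2·Wear  [with Heat=1, Speed=6, Wear=10]  = 30.
Change = 14 − 30 = -16.

-16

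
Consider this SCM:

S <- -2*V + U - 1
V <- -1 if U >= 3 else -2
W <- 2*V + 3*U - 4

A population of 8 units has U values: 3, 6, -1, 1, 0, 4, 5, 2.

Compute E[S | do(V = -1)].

The intervention sets V=-1 in all 8 units regardless of U. Recomputing S per unit gives 4, 7, 0, 2, 1, 5, 6, 3; average 3.5.

3.5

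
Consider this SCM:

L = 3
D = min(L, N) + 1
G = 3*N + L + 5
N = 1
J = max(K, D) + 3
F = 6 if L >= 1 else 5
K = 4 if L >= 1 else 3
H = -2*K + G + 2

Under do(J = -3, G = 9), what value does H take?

Setting J = -3, G = 9 by intervention discards those variables' equations.
K = 4 if L >= 1 else 3  [with L=3]  = 4
H = -2*K + G + 2  [with K=4, G=9]  = 3

3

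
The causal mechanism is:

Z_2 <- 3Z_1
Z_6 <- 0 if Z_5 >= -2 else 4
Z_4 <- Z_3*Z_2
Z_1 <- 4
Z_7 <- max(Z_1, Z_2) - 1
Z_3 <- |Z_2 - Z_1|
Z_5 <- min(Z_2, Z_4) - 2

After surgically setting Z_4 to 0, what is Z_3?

Under do(Z_4=0), the mechanism Z_4 <- Z_3*Z_2 is discarded; Z_4 is fixed at 0.
Since Z_3 is not a descendant of the intervened variable, it is unaffected.
Z_2 = 3Z_1  [with Z_1=4]  = 12
Z_3 = |Z_2 - Z_1|  [with Z_2=12, Z_1=4]  = 8

8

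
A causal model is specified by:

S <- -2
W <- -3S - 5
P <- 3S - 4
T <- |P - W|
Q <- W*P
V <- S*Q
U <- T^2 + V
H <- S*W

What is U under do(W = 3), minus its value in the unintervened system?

88

Under do(W=3), the mechanism W <- -3S - 5 is discarded; W is fixed at 3.
P = 3S - 4  [with S=-2]  = -10
T = |P - W|  [with P=-10, W=3]  = 13
Q = W*P  [with W=3, P=-10]  = -30
V = S*Q  [with S=-2, Q=-30]  = 60
U = T^2 + V  [with T=13, V=60]  = 229
Without intervention: W = -3S - 5  [with S=-2]  = 1; P = 3S - 4  [with S=-2]  = -10; T = |P - W|  [with P=-10, W=1]  = 11; Q = W*P  [with W=1, P=-10]  = -10; V = S*Q  [with S=-2, Q=-10]  = 20; U = T^2 + V  [with T=11, V=20]  = 141.
Change = 229 − 141 = 88.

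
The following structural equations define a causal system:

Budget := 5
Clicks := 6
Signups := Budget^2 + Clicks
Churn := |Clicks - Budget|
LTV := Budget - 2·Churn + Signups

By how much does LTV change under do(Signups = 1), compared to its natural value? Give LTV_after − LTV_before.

do(Signups=1) replaces the equation Signups := Budget^2 + Clicks with the constant Signups = 1.
Churn = |Clicks - Budget|  [with Clicks=6, Budget=5]  = 1
LTV = Budget - 2·Churn + Signups  [with Budget=5, Churn=1, Signups=1]  = 4
Without intervention: Signups = Budget^2 + Clicks  [with Budget=5, Clicks=6]  = 31; Churn = |Clicks - Budget|  [with Clicks=6, Budget=5]  = 1; LTV = Budget - 2·Churn + Signups  [with Budget=5, Churn=1, Signups=31]  = 34.
Change = 4 − 34 = -30.

-30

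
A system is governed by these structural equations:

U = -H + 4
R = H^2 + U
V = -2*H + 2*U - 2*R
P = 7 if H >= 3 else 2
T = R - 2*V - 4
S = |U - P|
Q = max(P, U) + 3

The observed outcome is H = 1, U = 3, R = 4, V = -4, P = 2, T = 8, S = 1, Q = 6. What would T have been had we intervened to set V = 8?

-16

Under do(V=8), the mechanism V = -2*H + 2*U - 2*R is discarded; V is fixed at 8.
U = -H + 4  [with H=1]  = 3
R = H^2 + U  [with H=1, U=3]  = 4
T = R - 2*V - 4  [with R=4, V=8]  = -16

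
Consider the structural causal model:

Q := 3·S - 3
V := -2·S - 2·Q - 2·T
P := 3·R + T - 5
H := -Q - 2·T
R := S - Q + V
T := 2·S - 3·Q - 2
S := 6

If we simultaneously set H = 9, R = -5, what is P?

-55

Under do(H = 9, R = -5), each intervened variable's structural equation is replaced by its fixed value.
Q = 3·S - 3  [with S=6]  = 15
T = 2·S - 3·Q - 2  [with S=6, Q=15]  = -35
P = 3·R + T - 5  [with R=-5, T=-35]  = -55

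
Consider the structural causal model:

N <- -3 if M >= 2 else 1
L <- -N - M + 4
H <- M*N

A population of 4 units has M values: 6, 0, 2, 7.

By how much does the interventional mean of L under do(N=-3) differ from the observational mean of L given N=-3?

Every unit gets N=-3 under the intervention. L values become 1, 7, 5, 0; E[L|do(N=-3)] = 3.25.
Conditioning on N=-3 selects the 3 unit(s) with M ∈ {6, 2, 7}. Their L values: 1, 5, 0. Mean = 2.
Difference = 3.25 − 2 = 1.25.

1.25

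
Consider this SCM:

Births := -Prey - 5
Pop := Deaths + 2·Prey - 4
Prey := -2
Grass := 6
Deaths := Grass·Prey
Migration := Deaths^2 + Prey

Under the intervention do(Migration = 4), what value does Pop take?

-20

The intervention breaks the incoming arrows to Migration: Migration := Deaths^2 + Prey no longer applies, and Migration = 4.
Since Pop is not a descendant of the intervened variable, it is unaffected.
Deaths = Grass·Prey  [with Grass=6, Prey=-2]  = -12
Pop = Deaths + 2·Prey - 4  [with Deaths=-12, Prey=-2]  = -20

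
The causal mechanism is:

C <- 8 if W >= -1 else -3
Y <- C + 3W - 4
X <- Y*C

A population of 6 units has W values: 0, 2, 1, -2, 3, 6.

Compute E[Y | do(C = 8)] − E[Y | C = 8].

-2.2

The intervention sets C=8 in all 6 units regardless of W. Recomputing Y per unit gives 4, 10, 7, -2, 13, 22; average 9.
Conditioning on C=8 selects the 5 unit(s) with W ∈ {0, 2, 1, 3, 6}. Their Y values: 4, 10, 7, 13, 22. Mean = 11.2.
Difference = 9 − 11.2 = -2.2.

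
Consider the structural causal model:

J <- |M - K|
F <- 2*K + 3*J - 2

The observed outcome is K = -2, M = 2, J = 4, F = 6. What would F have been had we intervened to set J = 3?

The intervention breaks the incoming arrows to J: J <- |M - K| no longer applies, and J = 3.
F = 2*K + 3*J - 2  [with K=-2, J=3]  = 3

3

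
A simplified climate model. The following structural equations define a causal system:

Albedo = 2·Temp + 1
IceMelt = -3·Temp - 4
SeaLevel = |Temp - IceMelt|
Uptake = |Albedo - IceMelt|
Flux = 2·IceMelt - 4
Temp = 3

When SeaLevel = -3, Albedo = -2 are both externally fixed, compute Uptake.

11

The joint intervention fixes SeaLevel = -3, Albedo = -2, removing each variable's own equation.
IceMelt = -3·Temp - 4  [with Temp=3]  = -13
Uptake = |Albedo - IceMelt|  [with Albedo=-2, IceMelt=-13]  = 11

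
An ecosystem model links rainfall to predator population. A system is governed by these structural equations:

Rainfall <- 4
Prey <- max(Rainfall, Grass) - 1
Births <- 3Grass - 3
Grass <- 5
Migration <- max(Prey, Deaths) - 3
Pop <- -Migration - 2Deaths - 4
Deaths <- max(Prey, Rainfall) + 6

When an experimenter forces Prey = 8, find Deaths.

do(Prey=8) replaces the equation Prey <- max(Rainfall, Grass) - 1 with the constant Prey = 8.
Deaths = max(Prey, Rainfall) + 6  [with Prey=8, Rainfall=4]  = 14

14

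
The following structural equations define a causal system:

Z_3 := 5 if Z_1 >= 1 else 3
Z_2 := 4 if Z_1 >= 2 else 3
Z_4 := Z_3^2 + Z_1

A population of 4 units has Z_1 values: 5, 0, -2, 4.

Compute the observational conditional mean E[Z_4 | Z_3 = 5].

29.5

Conditioning on Z_3=5 selects the 2 unit(s) with Z_1 ∈ {5, 4}. Their Z_4 values: 30, 29. Mean = 29.5.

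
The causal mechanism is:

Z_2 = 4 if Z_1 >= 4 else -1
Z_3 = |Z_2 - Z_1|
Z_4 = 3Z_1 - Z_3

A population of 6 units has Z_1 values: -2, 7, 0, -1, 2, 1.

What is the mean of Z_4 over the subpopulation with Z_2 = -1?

-1.4

Conditioning on Z_2=-1 selects the 5 unit(s) with Z_1 ∈ {-2, 0, -1, 2, 1}. Their Z_4 values: -7, -1, -3, 3, 1. Mean = -1.4.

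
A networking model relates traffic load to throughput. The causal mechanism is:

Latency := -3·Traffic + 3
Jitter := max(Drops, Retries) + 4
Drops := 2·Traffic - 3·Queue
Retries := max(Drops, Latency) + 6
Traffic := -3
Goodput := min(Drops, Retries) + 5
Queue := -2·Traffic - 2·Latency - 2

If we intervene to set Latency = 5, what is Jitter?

22

Under do(Latency=5), the mechanism Latency := -3·Traffic + 3 is discarded; Latency is fixed at 5.
Queue = -2·Traffic - 2·Latency - 2  [with Traffic=-3, Latency=5]  = -6
Drops = 2·Traffic - 3·Queue  [with Traffic=-3, Queue=-6]  = 12
Retries = max(Drops, Latency) + 6  [with Drops=12, Latency=5]  = 18
Jitter = max(Drops, Retries) + 4  [with Drops=12, Retries=18]  = 22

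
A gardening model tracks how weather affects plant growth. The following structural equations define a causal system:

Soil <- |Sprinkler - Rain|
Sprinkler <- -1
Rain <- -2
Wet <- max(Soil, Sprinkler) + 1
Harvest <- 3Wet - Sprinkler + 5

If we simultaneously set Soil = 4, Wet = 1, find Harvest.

Setting Soil = 4, Wet = 1 by intervention discards those variables' equations.
Harvest = 3Wet - Sprinkler + 5  [with Wet=1, Sprinkler=-1]  = 9

9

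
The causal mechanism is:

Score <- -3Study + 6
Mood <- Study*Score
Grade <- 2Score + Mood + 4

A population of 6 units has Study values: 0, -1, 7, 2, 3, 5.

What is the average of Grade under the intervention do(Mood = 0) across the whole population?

0

do(Mood=0) breaks Mood's dependence on Study. With Mood=0 fixed, Grade across the units is 16, 22, -26, 4, -2, -14, mean 0.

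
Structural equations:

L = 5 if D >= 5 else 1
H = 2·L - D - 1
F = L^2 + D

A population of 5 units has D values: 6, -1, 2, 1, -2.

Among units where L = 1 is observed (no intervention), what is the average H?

Observing L=1 restricts to units where L's equation naturally yields 1: D ∈ {-1, 2, 1, -2}. In that subpopulation H = 2, -1, 0, 3, mean 1.

1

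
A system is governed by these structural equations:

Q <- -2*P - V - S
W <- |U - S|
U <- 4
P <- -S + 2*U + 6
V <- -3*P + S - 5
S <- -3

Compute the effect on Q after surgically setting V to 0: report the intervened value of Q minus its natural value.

-59

Intervening sets V = 0 and removes its equation (V <- -3*P + S - 5).
P = -S + 2*U + 6  [with S=-3, U=4]  = 17
Q = -2*P - V - S  [with P=17, V=0, S=-3]  = -31
Without intervention: P = -S + 2*U + 6  [with S=-3, U=4]  = 17; V = -3*P + S - 5  [with P=17, S=-3]  = -59; Q = -2*P - V - S  [with P=17, V=-59, S=-3]  = 28.
Change = -31 − 28 = -59.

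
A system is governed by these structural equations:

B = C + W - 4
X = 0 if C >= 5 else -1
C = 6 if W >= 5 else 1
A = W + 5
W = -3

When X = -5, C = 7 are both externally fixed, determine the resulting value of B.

Setting X = -5, C = 7 by intervention discards those variables' equations.
B = C + W - 4  [with C=7, W=-3]  = 0

0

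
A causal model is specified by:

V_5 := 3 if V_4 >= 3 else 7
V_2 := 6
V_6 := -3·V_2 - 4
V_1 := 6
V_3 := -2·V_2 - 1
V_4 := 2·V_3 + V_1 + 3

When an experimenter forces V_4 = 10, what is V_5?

Intervening sets V_4 = 10 and removes its equation (V_4 := 2·V_3 + V_1 + 3).
V_5 = 3 if V_4 >= 3 else 7  [with V_4=10]  = 3

3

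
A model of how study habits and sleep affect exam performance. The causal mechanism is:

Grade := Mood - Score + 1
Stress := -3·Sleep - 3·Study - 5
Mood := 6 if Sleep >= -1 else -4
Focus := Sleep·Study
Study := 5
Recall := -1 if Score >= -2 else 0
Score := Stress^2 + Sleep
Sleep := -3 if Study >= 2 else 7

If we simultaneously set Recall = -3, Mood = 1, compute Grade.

Under do(Recall = -3, Mood = 1), each intervened variable's structural equation is replaced by its fixed value.
Sleep = -3 if Study >= 2 else 7  [with Study=5]  = -3
Stress = -3·Sleep - 3·Study - 5  [with Sleep=-3, Study=5]  = -11
Score = Stress^2 + Sleep  [with Stress=-11, Sleep=-3]  = 118
Grade = Mood - Score + 1  [with Mood=1, Score=118]  = -116

-116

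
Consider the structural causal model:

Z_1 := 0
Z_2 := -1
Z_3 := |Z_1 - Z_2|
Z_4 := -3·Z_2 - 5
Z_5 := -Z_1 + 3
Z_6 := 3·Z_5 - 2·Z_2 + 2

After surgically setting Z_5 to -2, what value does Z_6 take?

-2

The intervention breaks the incoming arrows to Z_5: Z_5 := -Z_1 + 3 no longer applies, and Z_5 = -2.
Z_6 = 3·Z_5 - 2·Z_2 + 2  [with Z_5=-2, Z_2=-1]  = -2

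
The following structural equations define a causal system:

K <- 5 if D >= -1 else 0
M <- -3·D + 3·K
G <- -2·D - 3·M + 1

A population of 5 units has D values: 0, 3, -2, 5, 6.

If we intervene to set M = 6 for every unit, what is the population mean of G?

-21.8

Every unit gets M=6 under the intervention. G values become -17, -23, -13, -27, -29; E[G|do(M=6)] = -21.8.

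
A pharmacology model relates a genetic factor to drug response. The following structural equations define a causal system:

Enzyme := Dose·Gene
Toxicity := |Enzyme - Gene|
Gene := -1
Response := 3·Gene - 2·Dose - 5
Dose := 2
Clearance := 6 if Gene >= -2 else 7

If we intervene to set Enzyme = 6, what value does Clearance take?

The intervention breaks the incoming arrows to Enzyme: Enzyme := Dose·Gene no longer applies, and Enzyme = 6.
No directed path runs from Enzyme to Clearance, so Clearance keeps its natural value.
Clearance = 6 if Gene >= -2 else 7  [with Gene=-1]  = 6

6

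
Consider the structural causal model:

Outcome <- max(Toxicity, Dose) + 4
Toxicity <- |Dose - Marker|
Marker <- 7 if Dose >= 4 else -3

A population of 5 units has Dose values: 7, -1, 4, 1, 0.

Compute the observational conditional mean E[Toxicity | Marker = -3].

3

Conditioning on Marker=-3 selects the 3 unit(s) with Dose ∈ {-1, 1, 0}. Their Toxicity values: 2, 4, 3. Mean = 3.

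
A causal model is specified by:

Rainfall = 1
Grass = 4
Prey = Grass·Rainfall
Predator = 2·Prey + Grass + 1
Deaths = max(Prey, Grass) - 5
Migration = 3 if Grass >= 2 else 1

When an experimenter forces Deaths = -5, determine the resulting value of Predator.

13

The intervention breaks the incoming arrows to Deaths: Deaths = max(Prey, Grass) - 5 no longer applies, and Deaths = -5.
Since Predator is not a descendant of the intervened variable, it is unaffected.
Prey = Grass·Rainfall  [with Grass=4, Rainfall=1]  = 4
Predator = 2·Prey + Grass + 1  [with Prey=4, Grass=4]  = 13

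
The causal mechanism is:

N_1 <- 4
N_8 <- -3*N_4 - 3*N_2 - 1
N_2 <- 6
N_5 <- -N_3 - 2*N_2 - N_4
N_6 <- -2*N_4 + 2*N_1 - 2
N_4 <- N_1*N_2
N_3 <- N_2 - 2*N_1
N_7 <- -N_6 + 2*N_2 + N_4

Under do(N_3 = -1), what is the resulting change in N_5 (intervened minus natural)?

do(N_3=-1) replaces the equation N_3 <- N_2 - 2*N_1 with the constant N_3 = -1.
N_4 = N_1*N_2  [with N_1=4, N_2=6]  = 24
N_5 = -N_3 - 2*N_2 - N_4  [with N_3=-1, N_2=6, N_4=24]  = -35
Without intervention: N_3 = N_2 - 2*N_1  [with N_2=6, N_1=4]  = -2; N_4 = N_1*N_2  [with N_1=4, N_2=6]  = 24; N_5 = -N_3 - 2*N_2 - N_4  [with N_3=-2, N_2=6, N_4=24]  = -34.
Change = -35 − (-34) = -1.

-1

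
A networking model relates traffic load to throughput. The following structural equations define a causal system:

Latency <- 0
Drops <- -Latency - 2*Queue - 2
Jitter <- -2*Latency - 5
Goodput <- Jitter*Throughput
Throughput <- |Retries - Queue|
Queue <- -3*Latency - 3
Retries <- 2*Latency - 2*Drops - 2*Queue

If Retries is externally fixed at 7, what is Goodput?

The intervention breaks the incoming arrows to Retries: Retries <- 2*Latency - 2*Drops - 2*Queue no longer applies, and Retries = 7.
Queue = -3*Latency - 3  [with Latency=0]  = -3
Jitter = -2*Latency - 5  [with Latency=0]  = -5
Throughput = |Retries - Queue|  [with Retries=7, Queue=-3]  = 10
Goodput = Jitter*Throughput  [with Jitter=-5, Throughput=10]  = -50

-50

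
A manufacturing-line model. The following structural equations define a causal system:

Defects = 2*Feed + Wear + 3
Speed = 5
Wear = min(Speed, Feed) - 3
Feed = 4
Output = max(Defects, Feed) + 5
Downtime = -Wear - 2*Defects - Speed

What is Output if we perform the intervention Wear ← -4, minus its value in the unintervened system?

do(Wear=-4) replaces the equation Wear = min(Speed, Feed) - 3 with the constant Wear = -4.
Defects = 2*Feed + Wear + 3  [with Feed=4, Wear=-4]  = 7
Output = max(Defects, Feed) + 5  [with Defects=7, Feed=4]  = 12
Without intervention: Wear = min(Speed, Feed) - 3  [with Speed=5, Feed=4]  = 1; Defects = 2*Feed + Wear + 3  [with Feed=4, Wear=1]  = 12; Output = max(Defects, Feed) + 5  [with Defects=12, Feed=4]  = 17.
Change = 12 − 17 = -5.

-5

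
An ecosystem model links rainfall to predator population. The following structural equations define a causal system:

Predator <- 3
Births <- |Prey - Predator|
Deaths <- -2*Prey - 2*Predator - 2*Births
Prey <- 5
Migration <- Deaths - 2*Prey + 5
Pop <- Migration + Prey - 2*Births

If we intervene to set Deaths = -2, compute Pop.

-6

Under do(Deaths=-2), the mechanism Deaths <- -2*Prey - 2*Predator - 2*Births is discarded; Deaths is fixed at -2.
Births = |Prey - Predator|  [with Prey=5, Predator=3]  = 2
Migration = Deaths - 2*Prey + 5  [with Deaths=-2, Prey=5]  = -7
Pop = Migration + Prey - 2*Births  [with Migration=-7, Prey=5, Births=2]  = -6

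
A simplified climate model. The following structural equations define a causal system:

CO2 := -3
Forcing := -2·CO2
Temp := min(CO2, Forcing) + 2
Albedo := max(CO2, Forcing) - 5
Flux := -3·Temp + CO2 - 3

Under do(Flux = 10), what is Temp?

-1

do(Flux=10) replaces the equation Flux := -3·Temp + CO2 - 3 with the constant Flux = 10.
Temp is not downstream of the intervention, so its value is determined by the original equations.
Forcing = -2·CO2  [with CO2=-3]  = 6
Temp = min(CO2, Forcing) + 2  [with CO2=-3, Forcing=6]  = -1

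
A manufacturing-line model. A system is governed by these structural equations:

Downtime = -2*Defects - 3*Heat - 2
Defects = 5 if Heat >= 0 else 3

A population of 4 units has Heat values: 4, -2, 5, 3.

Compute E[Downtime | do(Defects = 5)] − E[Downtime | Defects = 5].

4.5

do(Defects=5) breaks Defects's dependence on Heat. With Defects=5 fixed, Downtime across the units is -24, -6, -27, -21, mean -19.5.
E[Downtime|Defects=5] averages over only the 3 units with Defects=5 (Heat = 4, 5, 3): Downtime = -24, -27, -21, mean -24.
Difference = -19.5 − (-24) = 4.5.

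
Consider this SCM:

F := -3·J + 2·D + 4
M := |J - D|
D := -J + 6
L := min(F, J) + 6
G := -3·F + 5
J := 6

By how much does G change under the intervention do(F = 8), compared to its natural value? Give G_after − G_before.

The intervention breaks the incoming arrows to F: F := -3·J + 2·D + 4 no longer applies, and F = 8.
G = -3·F + 5  [with F=8]  = -19
Without intervention: D = -J + 6  [with J=6]  = 0; F = -3·J + 2·D + 4  [with J=6, D=0]  = -14; G = -3·F + 5  [with F=-14]  = 47.
Change = -19 − 47 = -66.

-66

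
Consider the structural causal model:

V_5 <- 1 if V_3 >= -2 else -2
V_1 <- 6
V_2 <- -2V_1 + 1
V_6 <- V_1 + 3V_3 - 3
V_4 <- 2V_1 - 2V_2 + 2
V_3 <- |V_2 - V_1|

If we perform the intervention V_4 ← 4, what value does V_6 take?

54

Under do(V_4=4), the mechanism V_4 <- 2V_1 - 2V_2 + 2 is discarded; V_4 is fixed at 4.
Since V_6 is not a descendant of the intervened variable, it is unaffected.
V_2 = -2V_1 + 1  [with V_1=6]  = -11
V_3 = |V_2 - V_1|  [with V_2=-11, V_1=6]  = 17
V_6 = V_1 + 3V_3 - 3  [with V_1=6, V_3=17]  = 54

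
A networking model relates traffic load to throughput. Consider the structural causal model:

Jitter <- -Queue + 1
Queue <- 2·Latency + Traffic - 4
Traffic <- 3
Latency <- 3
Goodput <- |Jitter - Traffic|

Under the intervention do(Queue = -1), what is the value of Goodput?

1

do(Queue=-1) replaces the equation Queue <- 2·Latency + Traffic - 4 with the constant Queue = -1.
Jitter = -Queue + 1  [with Queue=-1]  = 2
Goodput = |Jitter - Traffic|  [with Jitter=2, Traffic=3]  = 1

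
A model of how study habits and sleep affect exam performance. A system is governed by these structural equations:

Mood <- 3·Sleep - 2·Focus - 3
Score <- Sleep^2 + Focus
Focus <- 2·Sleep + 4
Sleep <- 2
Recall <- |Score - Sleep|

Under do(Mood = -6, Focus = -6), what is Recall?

The joint intervention fixes Mood = -6, Focus = -6, removing each variable's own equation.
Score = Sleep^2 + Focus  [with Sleep=2, Focus=-6]  = -2
Recall = |Score - Sleep|  [with Score=-2, Sleep=2]  = 4

4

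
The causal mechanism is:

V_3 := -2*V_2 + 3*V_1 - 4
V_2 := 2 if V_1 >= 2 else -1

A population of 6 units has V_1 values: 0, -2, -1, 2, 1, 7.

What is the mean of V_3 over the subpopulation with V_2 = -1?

-3.5

Observing V_2=-1 restricts to units where V_2's equation naturally yields -1: V_1 ∈ {0, -2, -1, 1}. In that subpopulation V_3 = -2, -8, -5, 1, mean -3.5.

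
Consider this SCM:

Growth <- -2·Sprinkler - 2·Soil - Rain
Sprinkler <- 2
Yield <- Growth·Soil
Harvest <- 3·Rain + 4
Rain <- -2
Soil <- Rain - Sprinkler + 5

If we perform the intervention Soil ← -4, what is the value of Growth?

6

The intervention breaks the incoming arrows to Soil: Soil <- Rain - Sprinkler + 5 no longer applies, and Soil = -4.
Growth = -2·Sprinkler - 2·Soil - Rain  [with Sprinkler=2, Soil=-4, Rain=-2]  = 6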